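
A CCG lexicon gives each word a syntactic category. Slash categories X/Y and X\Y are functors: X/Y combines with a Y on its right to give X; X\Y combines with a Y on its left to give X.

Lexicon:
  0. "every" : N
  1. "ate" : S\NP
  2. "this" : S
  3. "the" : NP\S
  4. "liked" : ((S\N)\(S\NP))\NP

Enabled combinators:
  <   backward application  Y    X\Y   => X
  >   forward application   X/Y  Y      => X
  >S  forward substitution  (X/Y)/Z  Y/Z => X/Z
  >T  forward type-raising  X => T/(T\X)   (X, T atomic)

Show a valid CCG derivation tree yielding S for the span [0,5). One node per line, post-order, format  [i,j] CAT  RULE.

[0,1] N  lex  "every"
[0,1] S/(S\N)  >T
[1,2] S\NP  lex  "ate"
[2,3] S  lex  "this"
[3,4] NP\S  lex  "the"
[2,4] NP  <  k=3
[4,5] ((S\N)\(S\NP))\NP  lex  "liked"
[2,5] (S\N)\(S\NP)  <  k=4
[1,5] S\N  <  k=2
[0,5] S  >  k=1

[0,5] S   >
  [0,1] S/(S\N)   >T
    [0,1] "every" : N
  [1,5] S\N   <
    [1,2] "ate" : S\NP
    [2,5] (S\N)\(S\NP)   <
      [2,4] NP   <
        [2,3] "this" : S
        [3,4] "the" : NP\S
      [4,5] "liked" : ((S\N)\(S\NP))\NP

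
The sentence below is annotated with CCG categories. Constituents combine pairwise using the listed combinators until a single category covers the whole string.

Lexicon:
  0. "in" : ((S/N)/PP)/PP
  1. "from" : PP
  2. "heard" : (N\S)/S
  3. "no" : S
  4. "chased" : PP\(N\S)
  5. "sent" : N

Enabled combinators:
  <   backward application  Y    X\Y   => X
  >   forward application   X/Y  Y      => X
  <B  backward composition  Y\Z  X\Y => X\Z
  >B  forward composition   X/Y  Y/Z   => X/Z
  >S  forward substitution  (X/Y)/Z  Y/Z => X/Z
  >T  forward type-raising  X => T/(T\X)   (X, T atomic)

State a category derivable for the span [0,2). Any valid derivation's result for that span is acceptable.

[0,6] S   >
  [0,5] S/N   >
    [0,2] (S/N)/PP   >
      [0,1] "in" : ((S/N)/PP)/PP
      [1,2] "from" : PP
    [2,5] PP   <
      [2,4] N\S   >
        [2,3] "heard" : (N\S)/S
        [3,4] "no" : S
      [4,5] "chased" : PP\(N\S)
  [5,6] "sent" : N

(S/N)/PP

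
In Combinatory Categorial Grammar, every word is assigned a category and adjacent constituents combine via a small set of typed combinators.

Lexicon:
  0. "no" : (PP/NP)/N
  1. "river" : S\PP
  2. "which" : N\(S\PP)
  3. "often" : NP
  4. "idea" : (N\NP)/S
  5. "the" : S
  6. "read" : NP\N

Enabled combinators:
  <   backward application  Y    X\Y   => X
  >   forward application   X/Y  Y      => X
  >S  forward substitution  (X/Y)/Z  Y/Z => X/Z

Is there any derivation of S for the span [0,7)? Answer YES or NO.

NO

(PP/NP)/N S\PP N\(S\PP) NP (N\NP)/S S NP\N
CKY chart[0,7] = {PP}; S ∉ chart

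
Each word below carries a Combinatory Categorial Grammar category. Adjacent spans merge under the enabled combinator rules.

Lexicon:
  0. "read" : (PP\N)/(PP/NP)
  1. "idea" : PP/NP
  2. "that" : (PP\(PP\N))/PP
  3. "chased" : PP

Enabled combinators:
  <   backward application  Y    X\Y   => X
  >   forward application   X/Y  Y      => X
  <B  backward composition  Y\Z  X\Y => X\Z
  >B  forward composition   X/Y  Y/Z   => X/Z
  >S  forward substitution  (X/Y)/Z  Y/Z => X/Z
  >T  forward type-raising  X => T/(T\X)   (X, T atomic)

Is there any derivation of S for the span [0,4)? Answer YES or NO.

(PP\N)/(PP/NP) PP/NP (PP\(PP\N))/PP PP
CKY chart[0,4] = {N/(N\PP), NP/(NP\PP), PP, PP/(PP\PP), S/(S\PP)}; S ∉ chart

NO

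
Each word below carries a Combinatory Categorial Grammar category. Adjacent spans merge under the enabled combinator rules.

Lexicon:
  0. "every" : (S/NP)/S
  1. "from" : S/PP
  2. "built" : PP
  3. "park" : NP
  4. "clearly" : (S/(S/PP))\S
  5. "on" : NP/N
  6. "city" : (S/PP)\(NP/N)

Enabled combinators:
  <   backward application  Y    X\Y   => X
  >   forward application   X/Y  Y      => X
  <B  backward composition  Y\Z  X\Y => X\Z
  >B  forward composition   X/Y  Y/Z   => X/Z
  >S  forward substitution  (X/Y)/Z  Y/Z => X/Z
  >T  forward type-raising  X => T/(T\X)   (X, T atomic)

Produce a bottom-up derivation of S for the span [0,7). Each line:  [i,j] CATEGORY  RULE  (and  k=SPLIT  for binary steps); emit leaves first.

[0,1] (S/NP)/S  lex  "every"
[1,2] S/PP  lex  "from"
[2,3] PP  lex  "built"
[1,3] S  >  k=2
[0,3] S/NP  >  k=1
[3,4] NP  lex  "park"
[0,4] S  >  k=3
[4,5] (S/(S/PP))\S  lex  "clearly"
[0,5] S/(S/PP)  <  k=4
[5,6] NP/N  lex  "on"
[6,7] (S/PP)\(NP/N)  lex  "city"
[5,7] S/PP  <  k=6
[0,7] S  >  k=5

[0,7] S   >
  [0,5] S/(S/PP)   <
    [0,4] S   >
      [0,3] S/NP   >
        [0,1] "every" : (S/NP)/S
        [1,3] S   >
          [1,2] "from" : S/PP
          [2,3] "built" : PP
      [3,4] "park" : NP
    [4,5] "clearly" : (S/(S/PP))\S
  [5,7] S/PP   <
    [5,6] "on" : NP/N
    [6,7] "city" : (S/PP)\(NP/N)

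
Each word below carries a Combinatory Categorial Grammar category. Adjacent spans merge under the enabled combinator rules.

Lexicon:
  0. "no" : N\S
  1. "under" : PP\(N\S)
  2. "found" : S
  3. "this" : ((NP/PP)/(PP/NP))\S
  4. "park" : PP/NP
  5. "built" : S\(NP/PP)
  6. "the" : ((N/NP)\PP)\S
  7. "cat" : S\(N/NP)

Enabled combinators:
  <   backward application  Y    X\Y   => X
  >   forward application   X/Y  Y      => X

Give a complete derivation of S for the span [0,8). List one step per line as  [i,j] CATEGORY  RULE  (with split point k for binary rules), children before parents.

[0,8] S   <
  [0,7] N/NP   <
    [0,2] PP   <
      [0,1] "no" : N\S
      [1,2] "under" : PP\(N\S)
    [2,7] (N/NP)\PP   <
      [2,6] S   <
        [2,5] NP/PP   >
          [2,4] (NP/PP)/(PP/NP)   <
            [2,3] "found" : S
            [3,4] "this" : ((NP/PP)/(PP/NP))\S
          [4,5] "park" : PP/NP
        [5,6] "built" : S\(NP/PP)
      [6,7] "the" : ((N/NP)\PP)\S
  [7,8] "cat" : S\(N/NP)

[0,1] N\S  lex  "no"
[1,2] PP\(N\S)  lex  "under"
[0,2] PP  <  k=1
[2,3] S  lex  "found"
[3,4] ((NP/PP)/(PP/NP))\S  lex  "this"
[2,4] (NP/PP)/(PP/NP)  <  k=3
[4,5] PP/NP  lex  "park"
[2,5] NP/PP  >  k=4
[5,6] S\(NP/PP)  lex  "built"
[2,6] S  <  k=5
[6,7] ((N/NP)\PP)\S  lex  "the"
[2,7] (N/NP)\PP  <  k=6
[0,7] N/NP  <  k=2
[7,8] S\(N/NP)  lex  "cat"
[0,8] S  <  k=7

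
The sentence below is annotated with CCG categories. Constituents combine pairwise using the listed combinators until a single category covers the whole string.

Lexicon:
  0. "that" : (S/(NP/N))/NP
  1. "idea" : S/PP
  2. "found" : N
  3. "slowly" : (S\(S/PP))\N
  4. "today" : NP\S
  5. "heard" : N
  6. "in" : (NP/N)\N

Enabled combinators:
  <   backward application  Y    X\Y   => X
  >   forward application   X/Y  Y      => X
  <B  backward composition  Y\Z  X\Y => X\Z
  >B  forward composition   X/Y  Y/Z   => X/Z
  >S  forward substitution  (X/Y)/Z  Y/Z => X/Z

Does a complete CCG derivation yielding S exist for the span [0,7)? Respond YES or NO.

YES

[0,7] S   >
  [0,5] S/(NP/N)   >
    [0,1] "that" : (S/(NP/N))/NP
    [1,5] NP   <
      [1,4] S   <
        [1,2] "idea" : S/PP
        [2,4] S\(S/PP)   <
          [2,3] "found" : N
          [3,4] "slowly" : (S\(S/PP))\N
      [4,5] "today" : NP\S
  [5,7] NP/N   <
    [5,6] "heard" : N
    [6,7] "in" : (NP/N)\N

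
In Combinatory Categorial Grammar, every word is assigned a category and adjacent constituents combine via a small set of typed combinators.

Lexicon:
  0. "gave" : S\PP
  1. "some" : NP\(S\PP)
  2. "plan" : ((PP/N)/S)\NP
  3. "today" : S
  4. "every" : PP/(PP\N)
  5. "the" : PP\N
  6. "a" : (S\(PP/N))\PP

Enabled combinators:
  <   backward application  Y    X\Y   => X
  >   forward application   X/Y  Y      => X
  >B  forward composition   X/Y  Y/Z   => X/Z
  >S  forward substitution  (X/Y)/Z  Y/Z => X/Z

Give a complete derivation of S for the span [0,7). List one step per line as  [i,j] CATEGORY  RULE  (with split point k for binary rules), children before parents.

[0,7] S   <
  [0,4] PP/N   >
    [0,3] (PP/N)/S   <
      [0,2] NP   <
        [0,1] "gave" : S\PP
        [1,2] "some" : NP\(S\PP)
      [2,3] "plan" : ((PP/N)/S)\NP
    [3,4] "today" : S
  [4,7] S\(PP/N)   <
    [4,6] PP   >
      [4,5] "every" : PP/(PP\N)
      [5,6] "the" : PP\N
    [6,7] "a" : (S\(PP/N))\PP

[0,1] S\PP  lex  "gave"
[1,2] NP\(S\PP)  lex  "some"
[0,2] NP  <  k=1
[2,3] ((PP/N)/S)\NP  lex  "plan"
[0,3] (PP/N)/S  <  k=2
[3,4] S  lex  "today"
[0,4] PP/N  >  k=3
[4,5] PP/(PP\N)  lex  "every"
[5,6] PP\N  lex  "the"
[4,6] PP  >  k=5
[6,7] (S\(PP/N))\PP  lex  "a"
[4,7] S\(PP/N)  <  k=6
[0,7] S  <  k=4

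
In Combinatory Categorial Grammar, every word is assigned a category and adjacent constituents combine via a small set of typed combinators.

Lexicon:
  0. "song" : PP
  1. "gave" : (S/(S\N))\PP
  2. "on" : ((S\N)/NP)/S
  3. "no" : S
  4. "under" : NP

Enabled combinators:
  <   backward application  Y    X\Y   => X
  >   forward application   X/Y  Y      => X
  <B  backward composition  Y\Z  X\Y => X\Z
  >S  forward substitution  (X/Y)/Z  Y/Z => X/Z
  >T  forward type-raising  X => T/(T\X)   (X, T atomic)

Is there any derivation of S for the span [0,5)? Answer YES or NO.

YES

[0,5] S   >
  [0,2] S/(S\N)   <
    [0,1] "song" : PP
    [1,2] "gave" : (S/(S\N))\PP
  [2,5] S\N   >
    [2,4] (S\N)/NP   >
      [2,3] "on" : ((S\N)/NP)/S
      [3,4] "no" : S
    [4,5] "under" : NP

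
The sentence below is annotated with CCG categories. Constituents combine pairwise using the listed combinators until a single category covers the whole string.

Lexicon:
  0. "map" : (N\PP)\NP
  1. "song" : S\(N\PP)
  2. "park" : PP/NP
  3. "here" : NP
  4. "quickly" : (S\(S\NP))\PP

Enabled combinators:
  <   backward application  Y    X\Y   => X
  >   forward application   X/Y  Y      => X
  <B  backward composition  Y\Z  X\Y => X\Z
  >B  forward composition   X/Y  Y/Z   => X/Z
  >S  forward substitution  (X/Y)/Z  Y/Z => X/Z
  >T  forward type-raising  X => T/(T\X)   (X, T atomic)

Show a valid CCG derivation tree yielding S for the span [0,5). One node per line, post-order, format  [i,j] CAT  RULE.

[0,5] S   <
  [0,2] S\NP   <B
    [0,1] "map" : (N\PP)\NP
    [1,2] "song" : S\(N\PP)
  [2,5] S\(S\NP)   <
    [2,4] PP   >
      [2,3] "park" : PP/NP
      [3,4] "here" : NP
    [4,5] "quickly" : (S\(S\NP))\PP

[0,1] (N\PP)\NP  lex  "map"
[1,2] S\(N\PP)  lex  "song"
[0,2] S\NP  <B  k=1
[2,3] PP/NP  lex  "park"
[3,4] NP  lex  "here"
[2,4] PP  >  k=3
[4,5] (S\(S\NP))\PP  lex  "quickly"
[2,5] S\(S\NP)  <  k=4
[0,5] S  <  k=2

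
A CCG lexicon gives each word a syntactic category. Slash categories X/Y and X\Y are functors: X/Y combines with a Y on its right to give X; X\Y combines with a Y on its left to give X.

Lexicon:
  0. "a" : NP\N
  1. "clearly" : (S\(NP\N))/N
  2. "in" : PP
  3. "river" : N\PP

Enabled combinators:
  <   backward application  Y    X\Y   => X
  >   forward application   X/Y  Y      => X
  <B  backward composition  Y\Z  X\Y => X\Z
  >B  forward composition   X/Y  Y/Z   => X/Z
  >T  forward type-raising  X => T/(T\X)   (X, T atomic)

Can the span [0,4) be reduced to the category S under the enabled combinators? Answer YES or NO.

YES

[0,4] S   <
  [0,1] "a" : NP\N
  [1,4] S\(NP\N)   >
    [1,2] "clearly" : (S\(NP\N))/N
    [2,4] N   >
      [2,3] N/(N\PP)   >T
        [2,3] "in" : PP
      [3,4] "river" : N\PP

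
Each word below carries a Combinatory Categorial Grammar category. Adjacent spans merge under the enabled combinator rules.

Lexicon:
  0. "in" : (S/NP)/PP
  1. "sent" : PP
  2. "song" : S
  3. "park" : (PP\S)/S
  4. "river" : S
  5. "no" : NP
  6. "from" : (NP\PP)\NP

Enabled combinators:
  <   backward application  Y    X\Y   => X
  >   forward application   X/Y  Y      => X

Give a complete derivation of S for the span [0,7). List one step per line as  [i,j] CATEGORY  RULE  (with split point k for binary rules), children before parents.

[0,7] S   >
  [0,2] S/NP   >
    [0,1] "in" : (S/NP)/PP
    [1,2] "sent" : PP
  [2,7] NP   <
    [2,5] PP   <
      [2,3] "song" : S
      [3,5] PP\S   >
        [3,4] "park" : (PP\S)/S
        [4,5] "river" : S
    [5,7] NP\PP   <
      [5,6] "no" : NP
      [6,7] "from" : (NP\PP)\NP

[0,1] (S/NP)/PP  lex  "in"
[1,2] PP  lex  "sent"
[0,2] S/NP  >  k=1
[2,3] S  lex  "song"
[3,4] (PP\S)/S  lex  "park"
[4,5] S  lex  "river"
[3,5] PP\S  >  k=4
[2,5] PP  <  k=3
[5,6] NP  lex  "no"
[6,7] (NP\PP)\NP  lex  "from"
[5,7] NP\PP  <  k=6
[2,7] NP  <  k=5
[0,7] S  >  k=2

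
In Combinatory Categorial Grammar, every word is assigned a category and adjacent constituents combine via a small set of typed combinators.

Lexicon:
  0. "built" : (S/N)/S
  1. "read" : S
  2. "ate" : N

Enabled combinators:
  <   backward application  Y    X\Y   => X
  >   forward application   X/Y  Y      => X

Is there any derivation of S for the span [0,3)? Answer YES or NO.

YES

[0,3] S   >
  [0,2] S/N   >
    [0,1] "built" : (S/N)/S
    [1,2] "read" : S
  [2,3] "ate" : N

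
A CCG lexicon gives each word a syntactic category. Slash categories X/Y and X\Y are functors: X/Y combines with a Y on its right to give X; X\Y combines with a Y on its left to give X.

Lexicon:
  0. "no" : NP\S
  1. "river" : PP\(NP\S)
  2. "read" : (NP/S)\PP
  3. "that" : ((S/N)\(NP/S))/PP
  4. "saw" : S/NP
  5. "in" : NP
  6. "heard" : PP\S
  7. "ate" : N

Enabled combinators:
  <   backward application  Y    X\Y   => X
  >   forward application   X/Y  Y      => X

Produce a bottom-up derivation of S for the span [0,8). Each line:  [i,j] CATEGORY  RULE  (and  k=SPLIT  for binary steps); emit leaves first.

[0,1] NP\S  lex  "no"
[1,2] PP\(NP\S)  lex  "river"
[0,2] PP  <  k=1
[2,3] (NP/S)\PP  lex  "read"
[0,3] NP/S  <  k=2
[3,4] ((S/N)\(NP/S))/PP  lex  "that"
[4,5] S/NP  lex  "saw"
[5,6] NP  lex  "in"
[4,6] S  >  k=5
[6,7] PP\S  lex  "heard"
[4,7] PP  <  k=6
[3,7] (S/N)\(NP/S)  >  k=4
[0,7] S/N  <  k=3
[7,8] N  lex  "ate"
[0,8] S  >  k=7

[0,8] S   >
  [0,7] S/N   <
    [0,3] NP/S   <
      [0,2] PP   <
        [0,1] "no" : NP\S
        [1,2] "river" : PP\(NP\S)
      [2,3] "read" : (NP/S)\PP
    [3,7] (S/N)\(NP/S)   >
      [3,4] "that" : ((S/N)\(NP/S))/PP
      [4,7] PP   <
        [4,6] S   >
          [4,5] "saw" : S/NP
          [5,6] "in" : NP
        [6,7] "heard" : PP\S
  [7,8] "ate" : N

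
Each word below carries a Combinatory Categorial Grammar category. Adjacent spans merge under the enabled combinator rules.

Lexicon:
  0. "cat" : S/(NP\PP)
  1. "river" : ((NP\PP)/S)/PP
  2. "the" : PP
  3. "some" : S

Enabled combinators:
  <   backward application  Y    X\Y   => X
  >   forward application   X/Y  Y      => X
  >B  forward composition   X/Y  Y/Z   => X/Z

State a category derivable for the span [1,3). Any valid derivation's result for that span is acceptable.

(NP\PP)/S

[0,4] S   >
  [0,1] "cat" : S/(NP\PP)
  [1,4] NP\PP   >
    [1,3] (NP\PP)/S   >
      [1,2] "river" : ((NP\PP)/S)/PP
      [2,3] "the" : PP
    [3,4] "some" : S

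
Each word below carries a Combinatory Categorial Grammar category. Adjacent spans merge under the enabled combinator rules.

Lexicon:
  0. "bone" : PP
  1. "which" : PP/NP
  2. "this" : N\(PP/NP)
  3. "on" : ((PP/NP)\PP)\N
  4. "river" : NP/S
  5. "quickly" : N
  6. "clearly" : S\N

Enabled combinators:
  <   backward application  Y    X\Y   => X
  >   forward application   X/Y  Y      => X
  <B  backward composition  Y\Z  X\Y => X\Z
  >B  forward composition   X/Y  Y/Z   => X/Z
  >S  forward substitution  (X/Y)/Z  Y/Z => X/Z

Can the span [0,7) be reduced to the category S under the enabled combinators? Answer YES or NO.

NO

PP PP/NP N\(PP/NP) ((PP/NP)\PP)\N NP/S N S\N
CKY chart[0,7] = {PP}; S ∉ chart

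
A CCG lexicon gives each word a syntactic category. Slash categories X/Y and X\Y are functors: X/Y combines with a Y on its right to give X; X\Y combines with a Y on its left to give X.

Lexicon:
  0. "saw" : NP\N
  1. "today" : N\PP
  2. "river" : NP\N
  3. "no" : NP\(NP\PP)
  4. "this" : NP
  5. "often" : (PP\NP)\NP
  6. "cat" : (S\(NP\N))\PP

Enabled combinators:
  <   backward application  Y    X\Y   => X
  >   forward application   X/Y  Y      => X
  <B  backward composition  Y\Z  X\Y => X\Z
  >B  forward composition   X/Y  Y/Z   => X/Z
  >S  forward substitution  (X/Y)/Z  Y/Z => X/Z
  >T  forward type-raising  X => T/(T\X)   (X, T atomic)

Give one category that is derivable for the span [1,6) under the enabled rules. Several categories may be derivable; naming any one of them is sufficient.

[0,7] S   <
  [0,1] "saw" : NP\N
  [1,7] S\(NP\N)   <
    [1,6] PP   <
      [1,4] NP   <
        [1,3] NP\PP   <B
          [1,2] "today" : N\PP
          [2,3] "river" : NP\N
        [3,4] "no" : NP\(NP\PP)
      [4,6] PP\NP   <
        [4,5] "this" : NP
        [5,6] "often" : (PP\NP)\NP
    [6,7] "cat" : (S\(NP\N))\PP

PP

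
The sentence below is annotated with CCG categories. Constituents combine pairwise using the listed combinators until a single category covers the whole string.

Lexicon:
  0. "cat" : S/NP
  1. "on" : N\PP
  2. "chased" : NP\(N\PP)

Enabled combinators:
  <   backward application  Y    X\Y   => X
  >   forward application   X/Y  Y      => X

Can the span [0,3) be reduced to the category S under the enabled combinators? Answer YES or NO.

YES

[0,3] S   >
  [0,1] "cat" : S/NP
  [1,3] NP   <
    [1,2] "on" : N\PP
    [2,3] "chased" : NP\(N\PP)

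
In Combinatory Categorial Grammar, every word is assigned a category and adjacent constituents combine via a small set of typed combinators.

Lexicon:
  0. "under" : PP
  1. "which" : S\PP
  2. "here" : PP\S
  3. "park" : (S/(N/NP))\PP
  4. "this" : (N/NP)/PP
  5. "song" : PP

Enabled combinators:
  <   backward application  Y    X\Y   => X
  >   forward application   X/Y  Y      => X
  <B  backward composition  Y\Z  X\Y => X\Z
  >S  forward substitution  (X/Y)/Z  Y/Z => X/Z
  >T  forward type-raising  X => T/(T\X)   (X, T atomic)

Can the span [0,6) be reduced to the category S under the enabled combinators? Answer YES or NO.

[0,6] S   >
  [0,4] S/(N/NP)   <
    [0,3] PP   <
      [0,2] S   <
        [0,1] "under" : PP
        [1,2] "which" : S\PP
      [2,3] "here" : PP\S
    [3,4] "park" : (S/(N/NP))\PP
  [4,6] N/NP   >
    [4,5] "this" : (N/NP)/PP
    [5,6] "song" : PP

YES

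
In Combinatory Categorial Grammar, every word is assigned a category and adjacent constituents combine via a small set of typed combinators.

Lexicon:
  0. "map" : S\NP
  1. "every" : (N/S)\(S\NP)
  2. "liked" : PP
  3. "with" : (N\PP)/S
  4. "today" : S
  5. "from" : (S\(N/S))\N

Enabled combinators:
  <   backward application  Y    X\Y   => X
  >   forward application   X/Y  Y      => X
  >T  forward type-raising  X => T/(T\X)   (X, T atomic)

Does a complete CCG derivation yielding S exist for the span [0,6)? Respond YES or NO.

YES

[0,6] S   <
  [0,2] N/S   <
    [0,1] "map" : S\NP
    [1,2] "every" : (N/S)\(S\NP)
  [2,6] S\(N/S)   <
    [2,5] N   >
      [2,3] N/(N\PP)   >T
        [2,3] "liked" : PP
      [3,5] N\PP   >
        [3,4] "with" : (N\PP)/S
        [4,5] "today" : S
    [5,6] "from" : (S\(N/S))\N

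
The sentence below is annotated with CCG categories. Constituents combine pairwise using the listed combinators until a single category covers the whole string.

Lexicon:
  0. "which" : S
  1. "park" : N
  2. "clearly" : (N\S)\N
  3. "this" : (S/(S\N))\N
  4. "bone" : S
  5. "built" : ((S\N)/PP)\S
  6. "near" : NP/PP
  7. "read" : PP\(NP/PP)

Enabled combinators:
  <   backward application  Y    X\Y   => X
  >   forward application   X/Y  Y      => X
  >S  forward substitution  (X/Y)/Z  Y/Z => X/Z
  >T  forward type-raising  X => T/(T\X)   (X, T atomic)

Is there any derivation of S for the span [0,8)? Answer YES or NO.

YES

[0,8] S   >
  [0,4] S/(S\N)   <
    [0,3] N   <
      [0,1] "which" : S
      [1,3] N\S   <
        [1,2] "park" : N
        [2,3] "clearly" : (N\S)\N
    [3,4] "this" : (S/(S\N))\N
  [4,8] S\N   >
    [4,6] (S\N)/PP   <
      [4,5] "bone" : S
      [5,6] "built" : ((S\N)/PP)\S
    [6,8] PP   <
      [6,7] "near" : NP/PP
      [7,8] "read" : PP\(NP/PP)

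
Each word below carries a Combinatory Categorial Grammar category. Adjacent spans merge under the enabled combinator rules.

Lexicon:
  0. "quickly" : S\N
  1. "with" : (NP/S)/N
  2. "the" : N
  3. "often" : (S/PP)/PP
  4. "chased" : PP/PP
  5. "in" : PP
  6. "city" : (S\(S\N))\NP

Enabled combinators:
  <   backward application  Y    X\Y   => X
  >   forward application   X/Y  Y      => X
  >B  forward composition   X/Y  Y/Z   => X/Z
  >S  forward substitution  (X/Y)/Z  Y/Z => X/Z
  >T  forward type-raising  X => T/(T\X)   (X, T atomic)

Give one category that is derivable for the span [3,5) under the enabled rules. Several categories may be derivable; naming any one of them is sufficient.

[0,7] S   <
  [0,1] "quickly" : S\N
  [1,7] S\(S\N)   <
    [1,6] NP   >
      [1,3] NP/S   >
        [1,2] "with" : (NP/S)/N
        [2,3] "the" : N
      [3,6] S   >
        [3,5] S/PP   >S
          [3,4] "often" : (S/PP)/PP
          [4,5] "chased" : PP/PP
        [5,6] "in" : PP
    [6,7] "city" : (S\(S\N))\NP

S/PP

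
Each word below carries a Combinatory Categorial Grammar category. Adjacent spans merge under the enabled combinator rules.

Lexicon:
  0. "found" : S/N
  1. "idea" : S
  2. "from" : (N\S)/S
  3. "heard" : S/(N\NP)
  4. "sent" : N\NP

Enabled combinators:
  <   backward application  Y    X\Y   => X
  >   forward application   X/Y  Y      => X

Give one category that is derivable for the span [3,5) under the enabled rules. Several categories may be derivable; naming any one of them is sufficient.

[0,5] S   >
  [0,1] "found" : S/N
  [1,5] N   <
    [1,2] "idea" : S
    [2,5] N\S   >
      [2,3] "from" : (N\S)/S
      [3,5] S   >
        [3,4] "heard" : S/(N\NP)
        [4,5] "sent" : N\NP

S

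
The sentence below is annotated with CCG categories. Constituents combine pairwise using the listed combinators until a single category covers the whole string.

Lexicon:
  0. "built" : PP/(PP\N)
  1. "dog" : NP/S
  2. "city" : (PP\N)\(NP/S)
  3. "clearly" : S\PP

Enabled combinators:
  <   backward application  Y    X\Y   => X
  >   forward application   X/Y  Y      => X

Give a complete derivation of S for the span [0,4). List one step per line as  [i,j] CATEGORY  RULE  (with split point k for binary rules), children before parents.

[0,4] S   <
  [0,3] PP   >
    [0,1] "built" : PP/(PP\N)
    [1,3] PP\N   <
      [1,2] "dog" : NP/S
      [2,3] "city" : (PP\N)\(NP/S)
  [3,4] "clearly" : S\PP

[0,1] PP/(PP\N)  lex  "built"
[1,2] NP/S  lex  "dog"
[2,3] (PP\N)\(NP/S)  lex  "city"
[1,3] PP\N  <  k=2
[0,3] PP  >  k=1
[3,4] S\PP  lex  "clearly"
[0,4] S  <  k=3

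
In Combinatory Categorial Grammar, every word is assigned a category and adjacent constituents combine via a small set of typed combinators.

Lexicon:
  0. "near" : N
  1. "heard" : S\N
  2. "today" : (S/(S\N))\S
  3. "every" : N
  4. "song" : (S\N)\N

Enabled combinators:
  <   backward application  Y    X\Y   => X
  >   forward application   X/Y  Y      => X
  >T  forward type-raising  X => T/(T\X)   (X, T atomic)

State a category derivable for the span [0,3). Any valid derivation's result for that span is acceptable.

[0,5] S   >
  [0,3] S/(S\N)   <
    [0,2] S   >
      [0,1] S/(S\N)   >T
        [0,1] "near" : N
      [1,2] "heard" : S\N
    [2,3] "today" : (S/(S\N))\S
  [3,5] S\N   <
    [3,4] "every" : N
    [4,5] "song" : (S\N)\N

S/(S\N)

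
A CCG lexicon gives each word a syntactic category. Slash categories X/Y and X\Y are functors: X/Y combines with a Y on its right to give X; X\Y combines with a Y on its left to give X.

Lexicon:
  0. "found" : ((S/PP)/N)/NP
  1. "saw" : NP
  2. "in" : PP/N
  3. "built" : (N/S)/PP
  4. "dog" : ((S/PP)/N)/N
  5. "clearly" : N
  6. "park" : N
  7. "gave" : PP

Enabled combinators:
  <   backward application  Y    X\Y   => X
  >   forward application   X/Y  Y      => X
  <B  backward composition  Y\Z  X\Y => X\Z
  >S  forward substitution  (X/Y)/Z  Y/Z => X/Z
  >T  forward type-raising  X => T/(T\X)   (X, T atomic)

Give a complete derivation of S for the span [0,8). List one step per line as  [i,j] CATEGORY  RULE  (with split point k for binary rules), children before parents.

[0,1] ((S/PP)/N)/NP  lex  "found"
[1,2] NP  lex  "saw"
[0,2] (S/PP)/N  >  k=1
[2,3] PP/N  lex  "in"
[0,3] S/N  >S  k=2
[3,4] (N/S)/PP  lex  "built"
[4,5] ((S/PP)/N)/N  lex  "dog"
[5,6] N  lex  "clearly"
[4,6] (S/PP)/N  >  k=5
[6,7] N  lex  "park"
[4,7] S/PP  >  k=6
[3,7] N/PP  >S  k=4
[7,8] PP  lex  "gave"
[3,8] N  >  k=7
[0,8] S  >  k=3

[0,8] S   >
  [0,3] S/N   >S
    [0,2] (S/PP)/N   >
      [0,1] "found" : ((S/PP)/N)/NP
      [1,2] "saw" : NP
    [2,3] "in" : PP/N
  [3,8] N   >
    [3,7] N/PP   >S
      [3,4] "built" : (N/S)/PP
      [4,7] S/PP   >
        [4,6] (S/PP)/N   >
          [4,5] "dog" : ((S/PP)/N)/N
          [5,6] "clearly" : N
        [6,7] "park" : N
    [7,8] "gave" : PP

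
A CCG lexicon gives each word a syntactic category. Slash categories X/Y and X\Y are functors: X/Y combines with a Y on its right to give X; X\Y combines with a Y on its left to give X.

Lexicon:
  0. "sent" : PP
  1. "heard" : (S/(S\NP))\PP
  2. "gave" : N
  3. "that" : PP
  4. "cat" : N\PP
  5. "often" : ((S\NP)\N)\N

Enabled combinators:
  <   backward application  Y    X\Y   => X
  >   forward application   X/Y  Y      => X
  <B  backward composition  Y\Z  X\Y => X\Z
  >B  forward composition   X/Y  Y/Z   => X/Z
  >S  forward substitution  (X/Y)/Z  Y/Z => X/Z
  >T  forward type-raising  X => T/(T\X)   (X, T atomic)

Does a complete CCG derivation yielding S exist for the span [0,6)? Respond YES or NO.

[0,6] S   >
  [0,2] S/(S\NP)   <
    [0,1] "sent" : PP
    [1,2] "heard" : (S/(S\NP))\PP
  [2,6] S\NP   <
    [2,3] "gave" : N
    [3,6] (S\NP)\N   <
      [3,5] N   <
        [3,4] "that" : PP
        [4,5] "cat" : N\PP
      [5,6] "often" : ((S\NP)\N)\N

YES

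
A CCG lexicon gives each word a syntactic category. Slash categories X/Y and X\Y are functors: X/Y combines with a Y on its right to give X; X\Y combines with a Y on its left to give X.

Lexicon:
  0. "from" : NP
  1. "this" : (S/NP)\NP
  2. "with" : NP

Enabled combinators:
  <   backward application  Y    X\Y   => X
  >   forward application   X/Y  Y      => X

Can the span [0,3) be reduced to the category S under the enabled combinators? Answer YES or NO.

YES

[0,3] S   >
  [0,2] S/NP   <
    [0,1] "from" : NP
    [1,2] "this" : (S/NP)\NP
  [2,3] "with" : NP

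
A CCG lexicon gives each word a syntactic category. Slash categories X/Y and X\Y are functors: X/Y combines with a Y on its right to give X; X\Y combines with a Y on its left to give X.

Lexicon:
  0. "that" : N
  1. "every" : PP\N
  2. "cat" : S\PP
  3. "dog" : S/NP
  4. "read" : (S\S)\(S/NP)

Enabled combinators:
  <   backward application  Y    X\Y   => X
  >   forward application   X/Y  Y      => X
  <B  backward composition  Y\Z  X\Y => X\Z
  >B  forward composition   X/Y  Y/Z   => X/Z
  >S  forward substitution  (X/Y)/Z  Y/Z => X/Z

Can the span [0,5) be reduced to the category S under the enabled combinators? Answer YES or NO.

[0,5] S   <
  [0,2] PP   <
    [0,1] "that" : N
    [1,2] "every" : PP\N
  [2,5] S\PP   <B
    [2,3] "cat" : S\PP
    [3,5] S\S   <
      [3,4] "dog" : S/NP
      [4,5] "read" : (S\S)\(S/NP)

YES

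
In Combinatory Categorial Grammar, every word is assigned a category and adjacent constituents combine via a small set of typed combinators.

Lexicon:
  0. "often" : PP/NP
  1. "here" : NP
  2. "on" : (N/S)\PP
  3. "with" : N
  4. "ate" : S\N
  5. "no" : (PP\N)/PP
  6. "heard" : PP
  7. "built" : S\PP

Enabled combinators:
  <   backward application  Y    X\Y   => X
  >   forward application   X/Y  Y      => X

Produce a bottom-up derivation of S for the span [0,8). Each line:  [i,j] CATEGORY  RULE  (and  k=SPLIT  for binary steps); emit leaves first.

[0,8] S   <
  [0,7] PP   <
    [0,5] N   >
      [0,3] N/S   <
        [0,2] PP   >
          [0,1] "often" : PP/NP
          [1,2] "here" : NP
        [2,3] "on" : (N/S)\PP
      [3,5] S   <
        [3,4] "with" : N
        [4,5] "ate" : S\N
    [5,7] PP\N   >
      [5,6] "no" : (PP\N)/PP
      [6,7] "heard" : PP
  [7,8] "built" : S\PP

[0,1] PP/NP  lex  "often"
[1,2] NP  lex  "here"
[0,2] PP  >  k=1
[2,3] (N/S)\PP  lex  "on"
[0,3] N/S  <  k=2
[3,4] N  lex  "with"
[4,5] S\N  lex  "ate"
[3,5] S  <  k=4
[0,5] N  >  k=3
[5,6] (PP\N)/PP  lex  "no"
[6,7] PP  lex  "heard"
[5,7] PP\N  >  k=6
[0,7] PP  <  k=5
[7,8] S\PP  lex  "built"
[0,8] S  <  k=7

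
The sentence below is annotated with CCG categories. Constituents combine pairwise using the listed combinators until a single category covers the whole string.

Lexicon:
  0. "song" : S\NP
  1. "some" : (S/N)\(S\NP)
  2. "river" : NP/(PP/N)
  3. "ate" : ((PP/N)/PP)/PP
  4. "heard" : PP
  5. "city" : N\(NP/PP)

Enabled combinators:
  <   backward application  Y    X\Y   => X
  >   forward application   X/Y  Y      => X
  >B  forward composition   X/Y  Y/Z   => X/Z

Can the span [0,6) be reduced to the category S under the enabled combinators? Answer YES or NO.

[0,6] S   >
  [0,2] S/N   <
    [0,1] "song" : S\NP
    [1,2] "some" : (S/N)\(S\NP)
  [2,6] N   <
    [2,5] NP/PP   >B
      [2,3] "river" : NP/(PP/N)
      [3,5] (PP/N)/PP   >
        [3,4] "ate" : ((PP/N)/PP)/PP
        [4,5] "heard" : PP
    [5,6] "city" : N\(NP/PP)

YES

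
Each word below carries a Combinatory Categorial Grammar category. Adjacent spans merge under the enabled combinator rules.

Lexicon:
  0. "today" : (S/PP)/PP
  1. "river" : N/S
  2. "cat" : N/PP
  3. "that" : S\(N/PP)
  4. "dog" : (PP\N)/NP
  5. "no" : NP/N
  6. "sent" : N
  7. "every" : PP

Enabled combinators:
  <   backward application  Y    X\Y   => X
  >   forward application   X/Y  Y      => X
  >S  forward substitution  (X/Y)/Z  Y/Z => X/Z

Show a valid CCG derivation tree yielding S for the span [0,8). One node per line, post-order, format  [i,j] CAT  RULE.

[0,8] S   >
  [0,7] S/PP   >
    [0,1] "today" : (S/PP)/PP
    [1,7] PP   <
      [1,4] N   >
        [1,2] "river" : N/S
        [2,4] S   <
          [2,3] "cat" : N/PP
          [3,4] "that" : S\(N/PP)
      [4,7] PP\N   >
        [4,5] "dog" : (PP\N)/NP
        [5,7] NP   >
          [5,6] "no" : NP/N
          [6,7] "sent" : N
  [7,8] "every" : PP

[0,1] (S/PP)/PP  lex  "today"
[1,2] N/S  lex  "river"
[2,3] N/PP  lex  "cat"
[3,4] S\(N/PP)  lex  "that"
[2,4] S  <  k=3
[1,4] N  >  k=2
[4,5] (PP\N)/NP  lex  "dog"
[5,6] NP/N  lex  "no"
[6,7] N  lex  "sent"
[5,7] NP  >  k=6
[4,7] PP\N  >  k=5
[1,7] PP  <  k=4
[0,7] S/PP  >  k=1
[7,8] PP  lex  "every"
[0,8] S  >  k=7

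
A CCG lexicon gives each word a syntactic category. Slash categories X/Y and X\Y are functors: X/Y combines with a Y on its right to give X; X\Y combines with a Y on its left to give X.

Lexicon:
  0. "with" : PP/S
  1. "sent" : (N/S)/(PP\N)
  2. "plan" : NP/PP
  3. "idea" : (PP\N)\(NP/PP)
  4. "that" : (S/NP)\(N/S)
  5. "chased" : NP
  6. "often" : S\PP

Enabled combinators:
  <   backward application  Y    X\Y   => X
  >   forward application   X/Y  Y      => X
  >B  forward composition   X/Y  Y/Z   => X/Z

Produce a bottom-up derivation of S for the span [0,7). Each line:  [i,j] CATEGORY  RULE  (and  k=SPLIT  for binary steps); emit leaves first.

[0,7] S   <
  [0,6] PP   >
    [0,1] "with" : PP/S
    [1,6] S   >
      [1,5] S/NP   <
        [1,4] N/S   >
          [1,2] "sent" : (N/S)/(PP\N)
          [2,4] PP\N   <
            [2,3] "plan" : NP/PP
            [3,4] "idea" : (PP\N)\(NP/PP)
        [4,5] "that" : (S/NP)\(N/S)
      [5,6] "chased" : NP
  [6,7] "often" : S\PP

[0,1] PP/S  lex  "with"
[1,2] (N/S)/(PP\N)  lex  "sent"
[2,3] NP/PP  lex  "plan"
[3,4] (PP\N)\(NP/PP)  lex  "idea"
[2,4] PP\N  <  k=3
[1,4] N/S  >  k=2
[4,5] (S/NP)\(N/S)  lex  "that"
[1,5] S/NP  <  k=4
[5,6] NP  lex  "chased"
[1,6] S  >  k=5
[0,6] PP  >  k=1
[6,7] S\PP  lex  "often"
[0,7] S  <  k=6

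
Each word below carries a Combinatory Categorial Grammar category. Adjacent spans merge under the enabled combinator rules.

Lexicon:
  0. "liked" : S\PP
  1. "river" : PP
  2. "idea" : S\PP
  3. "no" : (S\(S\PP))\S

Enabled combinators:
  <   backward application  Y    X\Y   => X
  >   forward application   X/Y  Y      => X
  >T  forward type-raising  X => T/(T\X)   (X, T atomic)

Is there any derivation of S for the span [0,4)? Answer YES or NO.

YES

[0,4] S   <
  [0,1] "liked" : S\PP
  [1,4] S\(S\PP)   <
    [1,3] S   >
      [1,2] S/(S\PP)   >T
        [1,2] "river" : PP
      [2,3] "idea" : S\PP
    [3,4] "no" : (S\(S\PP))\S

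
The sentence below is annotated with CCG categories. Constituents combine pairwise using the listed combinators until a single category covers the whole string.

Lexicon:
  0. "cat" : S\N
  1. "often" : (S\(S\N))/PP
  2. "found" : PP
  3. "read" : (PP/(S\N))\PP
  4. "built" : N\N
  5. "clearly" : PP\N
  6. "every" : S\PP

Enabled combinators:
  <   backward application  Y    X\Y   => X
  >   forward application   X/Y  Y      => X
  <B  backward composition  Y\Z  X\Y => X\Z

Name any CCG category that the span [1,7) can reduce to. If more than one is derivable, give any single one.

S\(S\N)

[0,7] S   <
  [0,1] "cat" : S\N
  [1,7] S\(S\N)   >
    [1,2] "often" : (S\(S\N))/PP
    [2,7] PP   >
      [2,4] PP/(S\N)   <
        [2,3] "found" : PP
        [3,4] "read" : (PP/(S\N))\PP
      [4,7] S\N   <B
        [4,6] PP\N   <B
          [4,5] "built" : N\N
          [5,6] "clearly" : PP\N
        [6,7] "every" : S\PP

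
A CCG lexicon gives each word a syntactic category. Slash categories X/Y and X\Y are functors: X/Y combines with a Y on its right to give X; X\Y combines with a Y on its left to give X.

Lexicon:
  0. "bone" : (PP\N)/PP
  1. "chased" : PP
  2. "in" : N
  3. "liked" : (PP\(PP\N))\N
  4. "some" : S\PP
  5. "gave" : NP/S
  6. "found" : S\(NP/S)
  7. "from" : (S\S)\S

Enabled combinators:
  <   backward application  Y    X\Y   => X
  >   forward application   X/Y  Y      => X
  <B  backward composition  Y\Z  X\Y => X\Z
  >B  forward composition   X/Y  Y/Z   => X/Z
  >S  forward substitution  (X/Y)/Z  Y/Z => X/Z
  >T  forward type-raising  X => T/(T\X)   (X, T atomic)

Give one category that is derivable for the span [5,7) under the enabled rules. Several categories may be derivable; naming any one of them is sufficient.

S

[0,8] S   <
  [0,4] PP   <
    [0,2] PP\N   >
      [0,1] "bone" : (PP\N)/PP
      [1,2] "chased" : PP
    [2,4] PP\(PP\N)   <
      [2,3] "in" : N
      [3,4] "liked" : (PP\(PP\N))\N
  [4,8] S\PP   <B
    [4,5] "some" : S\PP
    [5,8] S\S   <
      [5,7] S   <
        [5,6] "gave" : NP/S
        [6,7] "found" : S\(NP/S)
      [7,8] "from" : (S\S)\S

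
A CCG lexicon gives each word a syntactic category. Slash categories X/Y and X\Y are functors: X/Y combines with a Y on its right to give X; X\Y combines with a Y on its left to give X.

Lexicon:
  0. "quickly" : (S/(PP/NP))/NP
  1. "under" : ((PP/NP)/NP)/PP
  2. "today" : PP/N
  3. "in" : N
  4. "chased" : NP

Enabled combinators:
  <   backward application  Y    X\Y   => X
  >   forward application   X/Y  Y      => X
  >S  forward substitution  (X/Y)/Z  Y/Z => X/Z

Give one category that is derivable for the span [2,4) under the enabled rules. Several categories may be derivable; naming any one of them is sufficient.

PP

[0,5] S   >
  [0,4] S/NP   >S
    [0,1] "quickly" : (S/(PP/NP))/NP
    [1,4] (PP/NP)/NP   >
      [1,2] "under" : ((PP/NP)/NP)/PP
      [2,4] PP   >
        [2,3] "today" : PP/N
        [3,4] "in" : N
  [4,5] "chased" : NP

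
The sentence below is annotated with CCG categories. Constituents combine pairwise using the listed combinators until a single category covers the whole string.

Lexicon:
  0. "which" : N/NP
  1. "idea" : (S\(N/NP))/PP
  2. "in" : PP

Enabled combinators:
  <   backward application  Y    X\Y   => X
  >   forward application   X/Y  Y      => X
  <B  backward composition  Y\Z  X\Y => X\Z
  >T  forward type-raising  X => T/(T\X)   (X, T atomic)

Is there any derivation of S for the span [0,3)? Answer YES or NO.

[0,3] S   <
  [0,1] "which" : N/NP
  [1,3] S\(N/NP)   >
    [1,2] "idea" : (S\(N/NP))/PP
    [2,3] "in" : PP

YES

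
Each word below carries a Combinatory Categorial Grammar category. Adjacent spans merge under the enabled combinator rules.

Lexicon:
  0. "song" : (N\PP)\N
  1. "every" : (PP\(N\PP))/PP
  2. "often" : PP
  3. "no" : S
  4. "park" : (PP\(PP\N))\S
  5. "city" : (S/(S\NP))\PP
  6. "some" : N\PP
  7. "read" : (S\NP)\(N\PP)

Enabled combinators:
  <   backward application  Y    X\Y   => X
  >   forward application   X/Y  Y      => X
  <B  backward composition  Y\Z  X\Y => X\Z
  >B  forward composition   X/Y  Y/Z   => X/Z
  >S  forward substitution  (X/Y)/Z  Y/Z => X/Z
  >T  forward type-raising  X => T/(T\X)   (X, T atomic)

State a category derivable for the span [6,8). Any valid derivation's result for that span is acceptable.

S\NP

[0,8] S   >
  [0,6] S/(S\NP)   <
    [0,5] PP   <
      [0,3] PP\N   <B
        [0,1] "song" : (N\PP)\N
        [1,3] PP\(N\PP)   >
          [1,2] "every" : (PP\(N\PP))/PP
          [2,3] "often" : PP
      [3,5] PP\(PP\N)   <
        [3,4] "no" : S
        [4,5] "park" : (PP\(PP\N))\S
    [5,6] "city" : (S/(S\NP))\PP
  [6,8] S\NP   <
    [6,7] "some" : N\PP
    [7,8] "read" : (S\NP)\(N\PP)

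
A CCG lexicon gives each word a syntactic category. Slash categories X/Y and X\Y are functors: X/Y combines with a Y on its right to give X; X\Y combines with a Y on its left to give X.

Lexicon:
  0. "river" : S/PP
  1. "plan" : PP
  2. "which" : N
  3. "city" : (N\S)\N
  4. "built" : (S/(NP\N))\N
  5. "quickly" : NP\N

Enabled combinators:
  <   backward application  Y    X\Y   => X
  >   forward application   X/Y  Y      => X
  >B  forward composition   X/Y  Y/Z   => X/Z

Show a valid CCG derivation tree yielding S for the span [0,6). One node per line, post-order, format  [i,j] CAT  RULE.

[0,1] S/PP  lex  "river"
[1,2] PP  lex  "plan"
[0,2] S  >  k=1
[2,3] N  lex  "which"
[3,4] (N\S)\N  lex  "city"
[2,4] N\S  <  k=3
[0,4] N  <  k=2
[4,5] (S/(NP\N))\N  lex  "built"
[0,5] S/(NP\N)  <  k=4
[5,6] NP\N  lex  "quickly"
[0,6] S  >  k=5

[0,6] S   >
  [0,5] S/(NP\N)   <
    [0,4] N   <
      [0,2] S   >
        [0,1] "river" : S/PP
        [1,2] "plan" : PP
      [2,4] N\S   <
        [2,3] "which" : N
        [3,4] "city" : (N\S)\N
    [4,5] "built" : (S/(NP\N))\N
  [5,6] "quickly" : NP\N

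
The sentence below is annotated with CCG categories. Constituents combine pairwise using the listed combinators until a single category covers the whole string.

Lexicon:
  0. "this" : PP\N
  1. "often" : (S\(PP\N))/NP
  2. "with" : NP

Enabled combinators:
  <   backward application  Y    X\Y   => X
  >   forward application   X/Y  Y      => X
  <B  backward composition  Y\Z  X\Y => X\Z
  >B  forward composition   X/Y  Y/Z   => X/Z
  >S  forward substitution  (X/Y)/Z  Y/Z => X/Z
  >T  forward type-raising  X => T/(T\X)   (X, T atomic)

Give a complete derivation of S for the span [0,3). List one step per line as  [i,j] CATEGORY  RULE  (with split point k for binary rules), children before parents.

[0,1] PP\N  lex  "this"
[1,2] (S\(PP\N))/NP  lex  "often"
[2,3] NP  lex  "with"
[1,3] S\(PP\N)  >  k=2
[0,3] S  <  k=1

[0,3] S   <
  [0,1] "this" : PP\N
  [1,3] S\(PP\N)   >
    [1,2] "often" : (S\(PP\N))/NP
    [2,3] "with" : NP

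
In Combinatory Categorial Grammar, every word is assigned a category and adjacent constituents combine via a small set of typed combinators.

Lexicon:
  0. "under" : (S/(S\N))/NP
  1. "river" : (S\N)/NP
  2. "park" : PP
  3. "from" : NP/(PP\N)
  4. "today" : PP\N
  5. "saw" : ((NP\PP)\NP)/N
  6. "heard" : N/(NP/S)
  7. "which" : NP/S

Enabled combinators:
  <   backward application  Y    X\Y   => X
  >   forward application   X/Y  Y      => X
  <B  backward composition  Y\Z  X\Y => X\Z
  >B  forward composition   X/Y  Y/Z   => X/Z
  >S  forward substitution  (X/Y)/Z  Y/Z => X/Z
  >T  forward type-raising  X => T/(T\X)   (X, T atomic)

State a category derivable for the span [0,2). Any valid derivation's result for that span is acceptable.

[0,8] S   >
  [0,2] S/NP   >S
    [0,1] "under" : (S/(S\N))/NP
    [1,2] "river" : (S\N)/NP
  [2,8] NP   >
    [2,3] NP/(NP\PP)   >T
      [2,3] "park" : PP
    [3,8] NP\PP   <
      [3,5] NP   >
        [3,4] "from" : NP/(PP\N)
        [4,5] "today" : PP\N
      [5,8] (NP\PP)\NP   >
        [5,6] "saw" : ((NP\PP)\NP)/N
        [6,8] N   >
          [6,7] "heard" : N/(NP/S)
          [7,8] "which" : NP/S

S/NP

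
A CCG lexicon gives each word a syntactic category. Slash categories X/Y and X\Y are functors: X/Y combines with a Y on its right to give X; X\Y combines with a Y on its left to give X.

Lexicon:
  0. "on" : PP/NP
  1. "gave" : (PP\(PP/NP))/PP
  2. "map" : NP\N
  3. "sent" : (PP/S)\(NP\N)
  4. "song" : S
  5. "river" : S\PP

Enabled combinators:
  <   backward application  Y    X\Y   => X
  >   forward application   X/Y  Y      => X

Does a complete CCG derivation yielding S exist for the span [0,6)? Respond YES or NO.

YES

[0,6] S   <
  [0,5] PP   <
    [0,1] "on" : PP/NP
    [1,5] PP\(PP/NP)   >
      [1,2] "gave" : (PP\(PP/NP))/PP
      [2,5] PP   >
        [2,4] PP/S   <
          [2,3] "map" : NP\N
          [3,4] "sent" : (PP/S)\(NP\N)
        [4,5] "song" : S
  [5,6] "river" : S\PP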